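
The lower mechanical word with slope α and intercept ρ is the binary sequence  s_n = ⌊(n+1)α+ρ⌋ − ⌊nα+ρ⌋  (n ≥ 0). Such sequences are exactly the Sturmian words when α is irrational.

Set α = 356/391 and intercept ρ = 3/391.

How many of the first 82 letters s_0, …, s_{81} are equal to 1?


#1s = Σ_{n=0}^{81} s_n = Σ_{n=0}^{81} (⌊(n+1)α+ρ⌋ − ⌊nα+ρ⌋)
the sum telescopes: every ⌊nα+ρ⌋ with 0 < n < 82 appears once with + and once with −, leaving ⌊82α+ρ⌋ − ⌊0·α+ρ⌋
82α + ρ = (82·356 + 3) / 391 = 29195/391
ρ = 3/391
⌊29195/391⌋ = 74,  ⌊3/391⌋ = 0
#1s = 74 − 0 = 74

74


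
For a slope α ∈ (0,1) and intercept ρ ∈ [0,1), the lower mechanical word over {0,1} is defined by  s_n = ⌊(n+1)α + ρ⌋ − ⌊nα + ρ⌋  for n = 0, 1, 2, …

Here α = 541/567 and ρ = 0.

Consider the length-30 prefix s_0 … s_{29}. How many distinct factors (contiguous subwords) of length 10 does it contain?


11

t_n = ⌊(n·541)/567⌋ for n = 0 … 30:
  n=0…9: ⌊0/567⌋=0 ⌊541/567⌋=0 ⌊1082/567⌋=1 ⌊1623/567⌋=2 ⌊2164/567⌋=3 ⌊2705/567⌋=4 ⌊3246/567⌋=5 ⌊3787/567⌋=6 ⌊4328/567⌋=7 ⌊4869/567⌋=8
  n=10…19: ⌊5410/567⌋=9 ⌊5951/567⌋=10 ⌊6492/567⌋=11 ⌊7033/567⌋=12 ⌊7574/567⌋=13 ⌊8115/567⌋=14 ⌊8656/567⌋=15 ⌊9197/567⌋=16 ⌊9738/567⌋=17 ⌊10279/567⌋=18
  n=20…29: ⌊10820/567⌋=19 ⌊11361/567⌋=20 ⌊11902/567⌋=20 ⌊12443/567⌋=21 ⌊12984/567⌋=22 ⌊13525/567⌋=23 ⌊14066/567⌋=24 ⌊14607/567⌋=25 ⌊15148/567⌋=26 ⌊15689/567⌋=27
  n=30: ⌊16230/567⌋=28
s_n = t_(n+1) − t_n for n = 0 … 29 gives
prefix = 011111111111111111111011111111
slide a length-10 window over [0..9] … [20..29] (21 windows); first occurrence of each distinct factor:
  [  0..  9] 0111111111
  [  1.. 10] 1111111111
  [ 12.. 21] 1111111110
  [ 13.. 22] 1111111101
  [ 14.. 23] 1111111011
  [ 15.. 24] 1111110111
  [ 16.. 25] 1111101111
  [ 17.. 26] 1111011111
  [ 18.. 27] 1110111111
  [ 19.. 28] 1101111111
  [ 20.. 29] 1011111111
  (the other 10 windows repeat one of these)
distinct factors: {0111111111, 1011111111, 1101111111, 1110111111, 1111011111, 1111101111, 1111110111, 1111111011, 1111111101, 1111111110, 1111111111}
count = 11  (Sturmian bound for length 10 is 11)


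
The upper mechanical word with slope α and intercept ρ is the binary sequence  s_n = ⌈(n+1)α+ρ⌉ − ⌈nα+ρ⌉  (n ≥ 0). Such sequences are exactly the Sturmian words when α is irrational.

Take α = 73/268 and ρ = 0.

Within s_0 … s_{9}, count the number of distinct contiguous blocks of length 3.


4

t_n = ⌈(n·73)/268⌉ for n = 0 … 10:
  n=0…9: ⌈0/268⌉=0 ⌈73/268⌉=1 ⌈146/268⌉=1 ⌈219/268⌉=1 ⌈292/268⌉=2 ⌈365/268⌉=2 ⌈438/268⌉=2 ⌈511/268⌉=2 ⌈584/268⌉=3 ⌈657/268⌉=3
  n=10: ⌈730/268⌉=3
s_n = t_(n+1) − t_n for n = 0 … 9 gives
prefix = 1001000100
slide a length-3 window over [0..2] … [7..9] (8 windows); first occurrence of each distinct factor:
  [  0..  2] 100
  [  1..  3] 001
  [  2..  4] 010
  [  4..  6] 000
  (the other 4 windows repeat one of these)
distinct factors: {000, 001, 010, 100}
count = 4  (Sturmian bound for length 3 is 4)


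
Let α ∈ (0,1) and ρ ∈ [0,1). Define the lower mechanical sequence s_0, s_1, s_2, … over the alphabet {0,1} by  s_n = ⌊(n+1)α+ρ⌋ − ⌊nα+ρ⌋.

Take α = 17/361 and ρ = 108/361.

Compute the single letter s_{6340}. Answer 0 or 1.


0

(n+1)α + ρ = (6341·17 + 108) / 361 = 107905/361
nα + ρ     = (6340·17 + 108) / 361 = 107888/361
⌊107905/361⌋ = 298,  ⌊107888/361⌋ = 298
s_{6340} = 298 − 298 = 0


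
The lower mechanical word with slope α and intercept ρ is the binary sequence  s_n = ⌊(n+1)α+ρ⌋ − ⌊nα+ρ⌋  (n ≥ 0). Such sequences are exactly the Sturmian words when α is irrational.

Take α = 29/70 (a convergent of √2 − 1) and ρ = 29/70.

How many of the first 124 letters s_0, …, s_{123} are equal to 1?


51

#1s = Σ_{n=0}^{123} s_n = Σ_{n=0}^{123} (⌊(n+1)α+ρ⌋ − ⌊nα+ρ⌋)
the sum telescopes: every ⌊nα+ρ⌋ with 0 < n < 124 appears once with + and once with −, leaving ⌊124α+ρ⌋ − ⌊0·α+ρ⌋
124α + ρ = (124·29 + 29) / 70 = 3625/70
ρ = 29/70
⌊3625/70⌋ = 51,  ⌊29/70⌋ = 0
#1s = 51 − 0 = 51


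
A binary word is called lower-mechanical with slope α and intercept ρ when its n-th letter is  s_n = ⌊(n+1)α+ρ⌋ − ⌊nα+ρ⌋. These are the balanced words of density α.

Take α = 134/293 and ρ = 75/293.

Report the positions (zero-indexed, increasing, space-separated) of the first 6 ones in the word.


n=0: ⌊209/293⌋−⌊75/293⌋ = 0−0 = 0
n=1: ⌊343/293⌋−⌊209/293⌋ = 1−0 = 1  ← one
n=2: ⌊477/293⌋−⌊343/293⌋ = 1−1 = 0
n=3: ⌊611/293⌋−⌊477/293⌋ = 2−1 = 1  ← one
n=4: ⌊745/293⌋−⌊611/293⌋ = 2−2 = 0
n=5: ⌊879/293⌋−⌊745/293⌋ = 3−2 = 1  ← one
n=6: ⌊1013/293⌋−⌊879/293⌋ = 3−3 = 0
n=7: ⌊1147/293⌋−⌊1013/293⌋ = 3−3 = 0
n=8: ⌊1281/293⌋−⌊1147/293⌋ = 4−3 = 1  ← one
n=9: ⌊1415/293⌋−⌊1281/293⌋ = 4−4 = 0
n=10: ⌊1549/293⌋−⌊1415/293⌋ = 5−4 = 1  ← one
n=11: ⌊1683/293⌋−⌊1549/293⌋ = 5−5 = 0
n=12: ⌊1817/293⌋−⌊1683/293⌋ = 6−5 = 1  ← one
positions of the first 6 ones: 1 3 5 8 10 12

1 3 5 8 10 12


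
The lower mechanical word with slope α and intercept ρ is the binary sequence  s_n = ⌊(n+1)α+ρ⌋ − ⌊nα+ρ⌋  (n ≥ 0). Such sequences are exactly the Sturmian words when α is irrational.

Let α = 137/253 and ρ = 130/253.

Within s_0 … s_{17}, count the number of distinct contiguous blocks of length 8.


9

t_n = ⌊(n·137+130)/253⌋ for n = 0 … 18:
  n=0…9: ⌊130/253⌋=0 ⌊267/253⌋=1 ⌊404/253⌋=1 ⌊541/253⌋=2 ⌊678/253⌋=2 ⌊815/253⌋=3 ⌊952/253⌋=3 ⌊1089/253⌋=4 ⌊1226/253⌋=4 ⌊1363/253⌋=5
  n=10…18: ⌊1500/253⌋=5 ⌊1637/253⌋=6 ⌊1774/253⌋=7 ⌊1911/253⌋=7 ⌊2048/253⌋=8 ⌊2185/253⌋=8 ⌊2322/253⌋=9 ⌊2459/253⌋=9 ⌊2596/253⌋=10
s_n = t_(n+1) − t_n for n = 0 … 17 gives
prefix = 101010101011010101
slide a length-8 window over [0..7] … [10..17] (11 windows); first occurrence of each distinct factor:
  [  0..  7] 10101010
  [  1..  8] 01010101
  [  4.. 11] 10101011
  [  5.. 12] 01010110
  [  6.. 13] 10101101
  [  7.. 14] 01011010
  [  8.. 15] 10110101
  [  9.. 16] 01101010
  [ 10.. 17] 11010101
  (the other 2 windows repeat one of these)
distinct factors: {01010101, 01010110, 01011010, 01101010, 10101010, 10101011, 10101101, 10110101, 11010101}
count = 9  (Sturmian bound for length 8 is 9)


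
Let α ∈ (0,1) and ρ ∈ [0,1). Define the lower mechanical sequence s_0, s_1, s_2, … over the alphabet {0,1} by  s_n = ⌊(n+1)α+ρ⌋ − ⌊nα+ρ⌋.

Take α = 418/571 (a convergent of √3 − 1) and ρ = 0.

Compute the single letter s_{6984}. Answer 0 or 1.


1

(n+1)α + ρ = (6985·418) / 571 = 2919730/571
nα + ρ     = (6984·418) / 571 = 2919312/571
⌊2919730/571⌋ = 5113,  ⌊2919312/571⌋ = 5112
s_{6984} = 5113 − 5112 = 1


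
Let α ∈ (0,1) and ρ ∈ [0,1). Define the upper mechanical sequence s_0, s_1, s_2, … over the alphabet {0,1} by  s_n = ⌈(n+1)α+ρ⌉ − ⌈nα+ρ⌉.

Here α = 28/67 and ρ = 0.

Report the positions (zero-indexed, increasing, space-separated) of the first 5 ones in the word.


n=0: ⌈28/67⌉−⌈0/67⌉ = 1−0 = 1  ← one
n=1: ⌈56/67⌉−⌈28/67⌉ = 1−1 = 0
n=2: ⌈84/67⌉−⌈56/67⌉ = 2−1 = 1  ← one
n=3: ⌈112/67⌉−⌈84/67⌉ = 2−2 = 0
n=4: ⌈140/67⌉−⌈112/67⌉ = 3−2 = 1  ← one
n=5: ⌈168/67⌉−⌈140/67⌉ = 3−3 = 0
n=6: ⌈196/67⌉−⌈168/67⌉ = 3−3 = 0
n=7: ⌈224/67⌉−⌈196/67⌉ = 4−3 = 1  ← one
n=8: ⌈252/67⌉−⌈224/67⌉ = 4−4 = 0
n=9: ⌈280/67⌉−⌈252/67⌉ = 5−4 = 1  ← one
positions of the first 5 ones: 0 2 4 7 9

0 2 4 7 9


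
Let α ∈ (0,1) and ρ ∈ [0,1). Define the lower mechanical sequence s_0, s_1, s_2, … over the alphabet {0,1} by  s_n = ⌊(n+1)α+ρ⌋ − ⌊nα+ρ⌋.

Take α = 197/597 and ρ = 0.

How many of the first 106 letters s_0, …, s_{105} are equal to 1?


#1s = Σ_{n=0}^{105} s_n = Σ_{n=0}^{105} (⌊(n+1)α+ρ⌋ − ⌊nα+ρ⌋)
the sum telescopes: every ⌊nα+ρ⌋ with 0 < n < 106 appears once with + and once with −, leaving ⌊106α+ρ⌋ − ⌊0·α+ρ⌋
106α + ρ = (106·197) / 597 = 20882/597
ρ = 0/597
⌊20882/597⌋ = 34,  ⌊0/597⌋ = 0
#1s = 34 − 0 = 34

34


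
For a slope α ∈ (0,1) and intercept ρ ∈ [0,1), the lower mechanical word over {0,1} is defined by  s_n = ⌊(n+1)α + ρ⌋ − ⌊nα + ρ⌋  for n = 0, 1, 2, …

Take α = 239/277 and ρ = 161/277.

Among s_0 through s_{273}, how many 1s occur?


#1s = Σ_{n=0}^{273} s_n = Σ_{n=0}^{273} (⌊(n+1)α+ρ⌋ − ⌊nα+ρ⌋)
the sum telescopes: every ⌊nα+ρ⌋ with 0 < n < 274 appears once with + and once with −, leaving ⌊274α+ρ⌋ − ⌊0·α+ρ⌋
274α + ρ = (274·239 + 161) / 277 = 65647/277
ρ = 161/277
⌊65647/277⌋ = 236,  ⌊161/277⌋ = 0
#1s = 236 − 0 = 236

236


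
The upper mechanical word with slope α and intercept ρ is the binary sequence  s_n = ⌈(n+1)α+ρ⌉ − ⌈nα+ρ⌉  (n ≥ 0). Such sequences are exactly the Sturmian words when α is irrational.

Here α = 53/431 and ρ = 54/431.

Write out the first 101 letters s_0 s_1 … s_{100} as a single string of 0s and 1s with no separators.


00000001000000010000000100000001000000010000000100000001000000001000000010000000100000001000000010000

n=0: ⌈(1·53+54)/431⌉ − ⌈(0·53+54)/431⌉ = ⌈107/431⌉ − ⌈54/431⌉ = 1 − 1 = 0
n=1: ⌈(2·53+54)/431⌉ − ⌈(1·53+54)/431⌉ = ⌈160/431⌉ − ⌈107/431⌉ = 1 − 1 = 0
n=2: ⌈(3·53+54)/431⌉ − ⌈(2·53+54)/431⌉ = ⌈213/431⌉ − ⌈160/431⌉ = 1 − 1 = 0
n=3: ⌈(4·53+54)/431⌉ − ⌈(3·53+54)/431⌉ = ⌈266/431⌉ − ⌈213/431⌉ = 1 − 1 = 0
n=4: ⌈(5·53+54)/431⌉ − ⌈(4·53+54)/431⌉ = ⌈319/431⌉ − ⌈266/431⌉ = 1 − 1 = 0
n=5: ⌈(6·53+54)/431⌉ − ⌈(5·53+54)/431⌉ = ⌈372/431⌉ − ⌈319/431⌉ = 1 − 1 = 0
n=6: ⌈(7·53+54)/431⌉ − ⌈(6·53+54)/431⌉ = ⌈425/431⌉ − ⌈372/431⌉ = 1 − 1 = 0
n=7: ⌈(8·53+54)/431⌉ − ⌈(7·53+54)/431⌉ = ⌈478/431⌉ − ⌈425/431⌉ = 2 − 1 = 1
n=8: ⌈(9·53+54)/431⌉ − ⌈(8·53+54)/431⌉ = ⌈531/431⌉ − ⌈478/431⌉ = 2 − 2 = 0
n=9: ⌈(10·53+54)/431⌉ − ⌈(9·53+54)/431⌉ = ⌈584/431⌉ − ⌈531/431⌉ = 2 − 2 = 0
n=10: ⌈(11·53+54)/431⌉ − ⌈(10·53+54)/431⌉ = ⌈637/431⌉ − ⌈584/431⌉ = 2 − 2 = 0
n=11: ⌈(12·53+54)/431⌉ − ⌈(11·53+54)/431⌉ = ⌈690/431⌉ − ⌈637/431⌉ = 2 − 2 = 0
n=12: ⌈(13·53+54)/431⌉ − ⌈(12·53+54)/431⌉ = ⌈743/431⌉ − ⌈690/431⌉ = 2 − 2 = 0
n=13: ⌈(14·53+54)/431⌉ − ⌈(13·53+54)/431⌉ = ⌈796/431⌉ − ⌈743/431⌉ = 2 − 2 = 0
n=14: ⌈(15·53+54)/431⌉ − ⌈(14·53+54)/431⌉ = ⌈849/431⌉ − ⌈796/431⌉ = 2 − 2 = 0
n=15: ⌈(16·53+54)/431⌉ − ⌈(15·53+54)/431⌉ = ⌈902/431⌉ − ⌈849/431⌉ = 3 − 2 = 1
n=16: ⌈(17·53+54)/431⌉ − ⌈(16·53+54)/431⌉ = ⌈955/431⌉ − ⌈902/431⌉ = 3 − 3 = 0
n=17: ⌈(18·53+54)/431⌉ − ⌈(17·53+54)/431⌉ = ⌈1008/431⌉ − ⌈955/431⌉ = 3 − 3 = 0
n=18: ⌈(19·53+54)/431⌉ − ⌈(18·53+54)/431⌉ = ⌈1061/431⌉ − ⌈1008/431⌉ = 3 − 3 = 0
n=19: ⌈(20·53+54)/431⌉ − ⌈(19·53+54)/431⌉ = ⌈1114/431⌉ − ⌈1061/431⌉ = 3 − 3 = 0
n=20: ⌈(21·53+54)/431⌉ − ⌈(20·53+54)/431⌉ = ⌈1167/431⌉ − ⌈1114/431⌉ = 3 − 3 = 0
n=21: ⌈(22·53+54)/431⌉ − ⌈(21·53+54)/431⌉ = ⌈1220/431⌉ − ⌈1167/431⌉ = 3 − 3 = 0
n=22: ⌈(23·53+54)/431⌉ − ⌈(22·53+54)/431⌉ = ⌈1273/431⌉ − ⌈1220/431⌉ = 3 − 3 = 0
n=23: ⌈(24·53+54)/431⌉ − ⌈(23·53+54)/431⌉ = ⌈1326/431⌉ − ⌈1273/431⌉ = 4 − 3 = 1
n=24: ⌈(25·53+54)/431⌉ − ⌈(24·53+54)/431⌉ = ⌈1379/431⌉ − ⌈1326/431⌉ = 4 − 4 = 0
n=25: ⌈(26·53+54)/431⌉ − ⌈(25·53+54)/431⌉ = ⌈1432/431⌉ − ⌈1379/431⌉ = 4 − 4 = 0
n=26: ⌈(27·53+54)/431⌉ − ⌈(26·53+54)/431⌉ = ⌈1485/431⌉ − ⌈1432/431⌉ = 4 − 4 = 0
n=27: ⌈(28·53+54)/431⌉ − ⌈(27·53+54)/431⌉ = ⌈1538/431⌉ − ⌈1485/431⌉ = 4 − 4 = 0
n=28: ⌈(29·53+54)/431⌉ − ⌈(28·53+54)/431⌉ = ⌈1591/431⌉ − ⌈1538/431⌉ = 4 − 4 = 0
n=29: ⌈(30·53+54)/431⌉ − ⌈(29·53+54)/431⌉ = ⌈1644/431⌉ − ⌈1591/431⌉ = 4 − 4 = 0
n=30: ⌈(31·53+54)/431⌉ − ⌈(30·53+54)/431⌉ = ⌈1697/431⌉ − ⌈1644/431⌉ = 4 − 4 = 0
n=31: ⌈(32·53+54)/431⌉ − ⌈(31·53+54)/431⌉ = ⌈1750/431⌉ − ⌈1697/431⌉ = 5 − 4 = 1
n=32: ⌈(33·53+54)/431⌉ − ⌈(32·53+54)/431⌉ = ⌈1803/431⌉ − ⌈1750/431⌉ = 5 − 5 = 0
n=33: ⌈(34·53+54)/431⌉ − ⌈(33·53+54)/431⌉ = ⌈1856/431⌉ − ⌈1803/431⌉ = 5 − 5 = 0
n=34: ⌈(35·53+54)/431⌉ − ⌈(34·53+54)/431⌉ = ⌈1909/431⌉ − ⌈1856/431⌉ = 5 − 5 = 0
n=35: ⌈(36·53+54)/431⌉ − ⌈(35·53+54)/431⌉ = ⌈1962/431⌉ − ⌈1909/431⌉ = 5 − 5 = 0
n=36: ⌈(37·53+54)/431⌉ − ⌈(36·53+54)/431⌉ = ⌈2015/431⌉ − ⌈1962/431⌉ = 5 − 5 = 0
n=37: ⌈(38·53+54)/431⌉ − ⌈(37·53+54)/431⌉ = ⌈2068/431⌉ − ⌈2015/431⌉ = 5 − 5 = 0
n=38: ⌈(39·53+54)/431⌉ − ⌈(38·53+54)/431⌉ = ⌈2121/431⌉ − ⌈2068/431⌉ = 5 − 5 = 0
n=39: ⌈(40·53+54)/431⌉ − ⌈(39·53+54)/431⌉ = ⌈2174/431⌉ − ⌈2121/431⌉ = 6 − 5 = 1
n=40: ⌈(41·53+54)/431⌉ − ⌈(40·53+54)/431⌉ = ⌈2227/431⌉ − ⌈2174/431⌉ = 6 − 6 = 0
n=41: ⌈(42·53+54)/431⌉ − ⌈(41·53+54)/431⌉ = ⌈2280/431⌉ − ⌈2227/431⌉ = 6 − 6 = 0
n=42: ⌈(43·53+54)/431⌉ − ⌈(42·53+54)/431⌉ = ⌈2333/431⌉ − ⌈2280/431⌉ = 6 − 6 = 0
n=43: ⌈(44·53+54)/431⌉ − ⌈(43·53+54)/431⌉ = ⌈2386/431⌉ − ⌈2333/431⌉ = 6 − 6 = 0
n=44: ⌈(45·53+54)/431⌉ − ⌈(44·53+54)/431⌉ = ⌈2439/431⌉ − ⌈2386/431⌉ = 6 − 6 = 0
n=45: ⌈(46·53+54)/431⌉ − ⌈(45·53+54)/431⌉ = ⌈2492/431⌉ − ⌈2439/431⌉ = 6 − 6 = 0
n=46: ⌈(47·53+54)/431⌉ − ⌈(46·53+54)/431⌉ = ⌈2545/431⌉ − ⌈2492/431⌉ = 6 − 6 = 0
n=47: ⌈(48·53+54)/431⌉ − ⌈(47·53+54)/431⌉ = ⌈2598/431⌉ − ⌈2545/431⌉ = 7 − 6 = 1
n=48: ⌈(49·53+54)/431⌉ − ⌈(48·53+54)/431⌉ = ⌈2651/431⌉ − ⌈2598/431⌉ = 7 − 7 = 0
n=49: ⌈(50·53+54)/431⌉ − ⌈(49·53+54)/431⌉ = ⌈2704/431⌉ − ⌈2651/431⌉ = 7 − 7 = 0
n=50: ⌈(51·53+54)/431⌉ − ⌈(50·53+54)/431⌉ = ⌈2757/431⌉ − ⌈2704/431⌉ = 7 − 7 = 0
n=51: ⌈(52·53+54)/431⌉ − ⌈(51·53+54)/431⌉ = ⌈2810/431⌉ − ⌈2757/431⌉ = 7 − 7 = 0
n=52: ⌈(53·53+54)/431⌉ − ⌈(52·53+54)/431⌉ = ⌈2863/431⌉ − ⌈2810/431⌉ = 7 − 7 = 0
n=53: ⌈(54·53+54)/431⌉ − ⌈(53·53+54)/431⌉ = ⌈2916/431⌉ − ⌈2863/431⌉ = 7 − 7 = 0
n=54: ⌈(55·53+54)/431⌉ − ⌈(54·53+54)/431⌉ = ⌈2969/431⌉ − ⌈2916/431⌉ = 7 − 7 = 0
n=55: ⌈(56·53+54)/431⌉ − ⌈(55·53+54)/431⌉ = ⌈3022/431⌉ − ⌈2969/431⌉ = 8 − 7 = 1
n=56: ⌈(57·53+54)/431⌉ − ⌈(56·53+54)/431⌉ = ⌈3075/431⌉ − ⌈3022/431⌉ = 8 − 8 = 0
n=57: ⌈(58·53+54)/431⌉ − ⌈(57·53+54)/431⌉ = ⌈3128/431⌉ − ⌈3075/431⌉ = 8 − 8 = 0
n=58: ⌈(59·53+54)/431⌉ − ⌈(58·53+54)/431⌉ = ⌈3181/431⌉ − ⌈3128/431⌉ = 8 − 8 = 0
n=59: ⌈(60·53+54)/431⌉ − ⌈(59·53+54)/431⌉ = ⌈3234/431⌉ − ⌈3181/431⌉ = 8 − 8 = 0
n=60: ⌈(61·53+54)/431⌉ − ⌈(60·53+54)/431⌉ = ⌈3287/431⌉ − ⌈3234/431⌉ = 8 − 8 = 0
n=61: ⌈(62·53+54)/431⌉ − ⌈(61·53+54)/431⌉ = ⌈3340/431⌉ − ⌈3287/431⌉ = 8 − 8 = 0
n=62: ⌈(63·53+54)/431⌉ − ⌈(62·53+54)/431⌉ = ⌈3393/431⌉ − ⌈3340/431⌉ = 8 − 8 = 0
n=63: ⌈(64·53+54)/431⌉ − ⌈(63·53+54)/431⌉ = ⌈3446/431⌉ − ⌈3393/431⌉ = 8 − 8 = 0
n=64: ⌈(65·53+54)/431⌉ − ⌈(64·53+54)/431⌉ = ⌈3499/431⌉ − ⌈3446/431⌉ = 9 − 8 = 1
n=65: ⌈(66·53+54)/431⌉ − ⌈(65·53+54)/431⌉ = ⌈3552/431⌉ − ⌈3499/431⌉ = 9 − 9 = 0
n=66: ⌈(67·53+54)/431⌉ − ⌈(66·53+54)/431⌉ = ⌈3605/431⌉ − ⌈3552/431⌉ = 9 − 9 = 0
n=67: ⌈(68·53+54)/431⌉ − ⌈(67·53+54)/431⌉ = ⌈3658/431⌉ − ⌈3605/431⌉ = 9 − 9 = 0
n=68: ⌈(69·53+54)/431⌉ − ⌈(68·53+54)/431⌉ = ⌈3711/431⌉ − ⌈3658/431⌉ = 9 − 9 = 0
n=69: ⌈(70·53+54)/431⌉ − ⌈(69·53+54)/431⌉ = ⌈3764/431⌉ − ⌈3711/431⌉ = 9 − 9 = 0
n=70: ⌈(71·53+54)/431⌉ − ⌈(70·53+54)/431⌉ = ⌈3817/431⌉ − ⌈3764/431⌉ = 9 − 9 = 0
n=71: ⌈(72·53+54)/431⌉ − ⌈(71·53+54)/431⌉ = ⌈3870/431⌉ − ⌈3817/431⌉ = 9 − 9 = 0
n=72: ⌈(73·53+54)/431⌉ − ⌈(72·53+54)/431⌉ = ⌈3923/431⌉ − ⌈3870/431⌉ = 10 − 9 = 1
n=73: ⌈(74·53+54)/431⌉ − ⌈(73·53+54)/431⌉ = ⌈3976/431⌉ − ⌈3923/431⌉ = 10 − 10 = 0
n=74: ⌈(75·53+54)/431⌉ − ⌈(74·53+54)/431⌉ = ⌈4029/431⌉ − ⌈3976/431⌉ = 10 − 10 = 0
n=75: ⌈(76·53+54)/431⌉ − ⌈(75·53+54)/431⌉ = ⌈4082/431⌉ − ⌈4029/431⌉ = 10 − 10 = 0
n=76: ⌈(77·53+54)/431⌉ − ⌈(76·53+54)/431⌉ = ⌈4135/431⌉ − ⌈4082/431⌉ = 10 − 10 = 0
n=77: ⌈(78·53+54)/431⌉ − ⌈(77·53+54)/431⌉ = ⌈4188/431⌉ − ⌈4135/431⌉ = 10 − 10 = 0
n=78: ⌈(79·53+54)/431⌉ − ⌈(78·53+54)/431⌉ = ⌈4241/431⌉ − ⌈4188/431⌉ = 10 − 10 = 0
n=79: ⌈(80·53+54)/431⌉ − ⌈(79·53+54)/431⌉ = ⌈4294/431⌉ − ⌈4241/431⌉ = 10 − 10 = 0
n=80: ⌈(81·53+54)/431⌉ − ⌈(80·53+54)/431⌉ = ⌈4347/431⌉ − ⌈4294/431⌉ = 11 − 10 = 1
n=81: ⌈(82·53+54)/431⌉ − ⌈(81·53+54)/431⌉ = ⌈4400/431⌉ − ⌈4347/431⌉ = 11 − 11 = 0
n=82: ⌈(83·53+54)/431⌉ − ⌈(82·53+54)/431⌉ = ⌈4453/431⌉ − ⌈4400/431⌉ = 11 − 11 = 0
n=83: ⌈(84·53+54)/431⌉ − ⌈(83·53+54)/431⌉ = ⌈4506/431⌉ − ⌈4453/431⌉ = 11 − 11 = 0
n=84: ⌈(85·53+54)/431⌉ − ⌈(84·53+54)/431⌉ = ⌈4559/431⌉ − ⌈4506/431⌉ = 11 − 11 = 0
n=85: ⌈(86·53+54)/431⌉ − ⌈(85·53+54)/431⌉ = ⌈4612/431⌉ − ⌈4559/431⌉ = 11 − 11 = 0
n=86: ⌈(87·53+54)/431⌉ − ⌈(86·53+54)/431⌉ = ⌈4665/431⌉ − ⌈4612/431⌉ = 11 − 11 = 0
n=87: ⌈(88·53+54)/431⌉ − ⌈(87·53+54)/431⌉ = ⌈4718/431⌉ − ⌈4665/431⌉ = 11 − 11 = 0
n=88: ⌈(89·53+54)/431⌉ − ⌈(88·53+54)/431⌉ = ⌈4771/431⌉ − ⌈4718/431⌉ = 12 − 11 = 1
n=89: ⌈(90·53+54)/431⌉ − ⌈(89·53+54)/431⌉ = ⌈4824/431⌉ − ⌈4771/431⌉ = 12 − 12 = 0
n=90: ⌈(91·53+54)/431⌉ − ⌈(90·53+54)/431⌉ = ⌈4877/431⌉ − ⌈4824/431⌉ = 12 − 12 = 0
n=91: ⌈(92·53+54)/431⌉ − ⌈(91·53+54)/431⌉ = ⌈4930/431⌉ − ⌈4877/431⌉ = 12 − 12 = 0
n=92: ⌈(93·53+54)/431⌉ − ⌈(92·53+54)/431⌉ = ⌈4983/431⌉ − ⌈4930/431⌉ = 12 − 12 = 0
n=93: ⌈(94·53+54)/431⌉ − ⌈(93·53+54)/431⌉ = ⌈5036/431⌉ − ⌈4983/431⌉ = 12 − 12 = 0
n=94: ⌈(95·53+54)/431⌉ − ⌈(94·53+54)/431⌉ = ⌈5089/431⌉ − ⌈5036/431⌉ = 12 − 12 = 0
n=95: ⌈(96·53+54)/431⌉ − ⌈(95·53+54)/431⌉ = ⌈5142/431⌉ − ⌈5089/431⌉ = 12 − 12 = 0
n=96: ⌈(97·53+54)/431⌉ − ⌈(96·53+54)/431⌉ = ⌈5195/431⌉ − ⌈5142/431⌉ = 13 − 12 = 1
n=97: ⌈(98·53+54)/431⌉ − ⌈(97·53+54)/431⌉ = ⌈5248/431⌉ − ⌈5195/431⌉ = 13 − 13 = 0
n=98: ⌈(99·53+54)/431⌉ − ⌈(98·53+54)/431⌉ = ⌈5301/431⌉ − ⌈5248/431⌉ = 13 − 13 = 0
n=99: ⌈(100·53+54)/431⌉ − ⌈(99·53+54)/431⌉ = ⌈5354/431⌉ − ⌈5301/431⌉ = 13 − 13 = 0
n=100: ⌈(101·53+54)/431⌉ − ⌈(100·53+54)/431⌉ = ⌈5407/431⌉ − ⌈5354/431⌉ = 13 − 13 = 0


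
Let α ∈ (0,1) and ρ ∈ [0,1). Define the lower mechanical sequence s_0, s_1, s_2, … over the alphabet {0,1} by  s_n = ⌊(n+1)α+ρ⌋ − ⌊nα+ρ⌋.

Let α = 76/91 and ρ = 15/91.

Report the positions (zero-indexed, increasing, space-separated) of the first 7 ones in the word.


n=0: ⌊91/91⌋−⌊15/91⌋ = 1−0 = 1  ← one
n=1: ⌊167/91⌋−⌊91/91⌋ = 1−1 = 0
n=2: ⌊243/91⌋−⌊167/91⌋ = 2−1 = 1  ← one
n=3: ⌊319/91⌋−⌊243/91⌋ = 3−2 = 1  ← one
n=4: ⌊395/91⌋−⌊319/91⌋ = 4−3 = 1  ← one
n=5: ⌊471/91⌋−⌊395/91⌋ = 5−4 = 1  ← one
n=6: ⌊547/91⌋−⌊471/91⌋ = 6−5 = 1  ← one
n=7: ⌊623/91⌋−⌊547/91⌋ = 6−6 = 0
n=8: ⌊699/91⌋−⌊623/91⌋ = 7−6 = 1  ← one
positions of the first 7 ones: 0 2 3 4 5 6 8

0 2 3 4 5 6 8


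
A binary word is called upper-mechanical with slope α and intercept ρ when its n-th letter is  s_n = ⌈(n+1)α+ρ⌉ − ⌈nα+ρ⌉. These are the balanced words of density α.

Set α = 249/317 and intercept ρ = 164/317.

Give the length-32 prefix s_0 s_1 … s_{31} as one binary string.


11011110111011110111101110111101

n=0: ⌈(1·249+164)/317⌉ − ⌈(0·249+164)/317⌉ = ⌈413/317⌉ − ⌈164/317⌉ = 2 − 1 = 1
n=1: ⌈(2·249+164)/317⌉ − ⌈(1·249+164)/317⌉ = ⌈662/317⌉ − ⌈413/317⌉ = 3 − 2 = 1
n=2: ⌈(3·249+164)/317⌉ − ⌈(2·249+164)/317⌉ = ⌈911/317⌉ − ⌈662/317⌉ = 3 − 3 = 0
n=3: ⌈(4·249+164)/317⌉ − ⌈(3·249+164)/317⌉ = ⌈1160/317⌉ − ⌈911/317⌉ = 4 − 3 = 1
n=4: ⌈(5·249+164)/317⌉ − ⌈(4·249+164)/317⌉ = ⌈1409/317⌉ − ⌈1160/317⌉ = 5 − 4 = 1
n=5: ⌈(6·249+164)/317⌉ − ⌈(5·249+164)/317⌉ = ⌈1658/317⌉ − ⌈1409/317⌉ = 6 − 5 = 1
n=6: ⌈(7·249+164)/317⌉ − ⌈(6·249+164)/317⌉ = ⌈1907/317⌉ − ⌈1658/317⌉ = 7 − 6 = 1
n=7: ⌈(8·249+164)/317⌉ − ⌈(7·249+164)/317⌉ = ⌈2156/317⌉ − ⌈1907/317⌉ = 7 − 7 = 0
n=8: ⌈(9·249+164)/317⌉ − ⌈(8·249+164)/317⌉ = ⌈2405/317⌉ − ⌈2156/317⌉ = 8 − 7 = 1
n=9: ⌈(10·249+164)/317⌉ − ⌈(9·249+164)/317⌉ = ⌈2654/317⌉ − ⌈2405/317⌉ = 9 − 8 = 1
n=10: ⌈(11·249+164)/317⌉ − ⌈(10·249+164)/317⌉ = ⌈2903/317⌉ − ⌈2654/317⌉ = 10 − 9 = 1
n=11: ⌈(12·249+164)/317⌉ − ⌈(11·249+164)/317⌉ = ⌈3152/317⌉ − ⌈2903/317⌉ = 10 − 10 = 0
n=12: ⌈(13·249+164)/317⌉ − ⌈(12·249+164)/317⌉ = ⌈3401/317⌉ − ⌈3152/317⌉ = 11 − 10 = 1
n=13: ⌈(14·249+164)/317⌉ − ⌈(13·249+164)/317⌉ = ⌈3650/317⌉ − ⌈3401/317⌉ = 12 − 11 = 1
n=14: ⌈(15·249+164)/317⌉ − ⌈(14·249+164)/317⌉ = ⌈3899/317⌉ − ⌈3650/317⌉ = 13 − 12 = 1
n=15: ⌈(16·249+164)/317⌉ − ⌈(15·249+164)/317⌉ = ⌈4148/317⌉ − ⌈3899/317⌉ = 14 − 13 = 1
n=16: ⌈(17·249+164)/317⌉ − ⌈(16·249+164)/317⌉ = ⌈4397/317⌉ − ⌈4148/317⌉ = 14 − 14 = 0
n=17: ⌈(18·249+164)/317⌉ − ⌈(17·249+164)/317⌉ = ⌈4646/317⌉ − ⌈4397/317⌉ = 15 − 14 = 1
n=18: ⌈(19·249+164)/317⌉ − ⌈(18·249+164)/317⌉ = ⌈4895/317⌉ − ⌈4646/317⌉ = 16 − 15 = 1
n=19: ⌈(20·249+164)/317⌉ − ⌈(19·249+164)/317⌉ = ⌈5144/317⌉ − ⌈4895/317⌉ = 17 − 16 = 1
n=20: ⌈(21·249+164)/317⌉ − ⌈(20·249+164)/317⌉ = ⌈5393/317⌉ − ⌈5144/317⌉ = 18 − 17 = 1
n=21: ⌈(22·249+164)/317⌉ − ⌈(21·249+164)/317⌉ = ⌈5642/317⌉ − ⌈5393/317⌉ = 18 − 18 = 0
n=22: ⌈(23·249+164)/317⌉ − ⌈(22·249+164)/317⌉ = ⌈5891/317⌉ − ⌈5642/317⌉ = 19 − 18 = 1
n=23: ⌈(24·249+164)/317⌉ − ⌈(23·249+164)/317⌉ = ⌈6140/317⌉ − ⌈5891/317⌉ = 20 − 19 = 1
n=24: ⌈(25·249+164)/317⌉ − ⌈(24·249+164)/317⌉ = ⌈6389/317⌉ − ⌈6140/317⌉ = 21 − 20 = 1
n=25: ⌈(26·249+164)/317⌉ − ⌈(25·249+164)/317⌉ = ⌈6638/317⌉ − ⌈6389/317⌉ = 21 − 21 = 0
n=26: ⌈(27·249+164)/317⌉ − ⌈(26·249+164)/317⌉ = ⌈6887/317⌉ − ⌈6638/317⌉ = 22 − 21 = 1
n=27: ⌈(28·249+164)/317⌉ − ⌈(27·249+164)/317⌉ = ⌈7136/317⌉ − ⌈6887/317⌉ = 23 − 22 = 1
n=28: ⌈(29·249+164)/317⌉ − ⌈(28·249+164)/317⌉ = ⌈7385/317⌉ − ⌈7136/317⌉ = 24 − 23 = 1
n=29: ⌈(30·249+164)/317⌉ − ⌈(29·249+164)/317⌉ = ⌈7634/317⌉ − ⌈7385/317⌉ = 25 − 24 = 1
n=30: ⌈(31·249+164)/317⌉ − ⌈(30·249+164)/317⌉ = ⌈7883/317⌉ − ⌈7634/317⌉ = 25 − 25 = 0
n=31: ⌈(32·249+164)/317⌉ − ⌈(31·249+164)/317⌉ = ⌈8132/317⌉ − ⌈7883/317⌉ = 26 − 25 = 1


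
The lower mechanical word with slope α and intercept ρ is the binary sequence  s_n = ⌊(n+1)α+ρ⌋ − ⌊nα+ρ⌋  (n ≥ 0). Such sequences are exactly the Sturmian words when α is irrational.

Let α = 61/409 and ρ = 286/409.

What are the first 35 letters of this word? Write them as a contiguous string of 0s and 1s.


n=0: ⌊(1·61+286)/409⌋ − ⌊(0·61+286)/409⌋ = ⌊347/409⌋ − ⌊286/409⌋ = 0 − 0 = 0
n=1: ⌊(2·61+286)/409⌋ − ⌊(1·61+286)/409⌋ = ⌊408/409⌋ − ⌊347/409⌋ = 0 − 0 = 0
n=2: ⌊(3·61+286)/409⌋ − ⌊(2·61+286)/409⌋ = ⌊469/409⌋ − ⌊408/409⌋ = 1 − 0 = 1
n=3: ⌊(4·61+286)/409⌋ − ⌊(3·61+286)/409⌋ = ⌊530/409⌋ − ⌊469/409⌋ = 1 − 1 = 0
n=4: ⌊(5·61+286)/409⌋ − ⌊(4·61+286)/409⌋ = ⌊591/409⌋ − ⌊530/409⌋ = 1 − 1 = 0
n=5: ⌊(6·61+286)/409⌋ − ⌊(5·61+286)/409⌋ = ⌊652/409⌋ − ⌊591/409⌋ = 1 − 1 = 0
n=6: ⌊(7·61+286)/409⌋ − ⌊(6·61+286)/409⌋ = ⌊713/409⌋ − ⌊652/409⌋ = 1 − 1 = 0
n=7: ⌊(8·61+286)/409⌋ − ⌊(7·61+286)/409⌋ = ⌊774/409⌋ − ⌊713/409⌋ = 1 − 1 = 0
n=8: ⌊(9·61+286)/409⌋ − ⌊(8·61+286)/409⌋ = ⌊835/409⌋ − ⌊774/409⌋ = 2 − 1 = 1
n=9: ⌊(10·61+286)/409⌋ − ⌊(9·61+286)/409⌋ = ⌊896/409⌋ − ⌊835/409⌋ = 2 − 2 = 0
n=10: ⌊(11·61+286)/409⌋ − ⌊(10·61+286)/409⌋ = ⌊957/409⌋ − ⌊896/409⌋ = 2 − 2 = 0
n=11: ⌊(12·61+286)/409⌋ − ⌊(11·61+286)/409⌋ = ⌊1018/409⌋ − ⌊957/409⌋ = 2 − 2 = 0
n=12: ⌊(13·61+286)/409⌋ − ⌊(12·61+286)/409⌋ = ⌊1079/409⌋ − ⌊1018/409⌋ = 2 − 2 = 0
n=13: ⌊(14·61+286)/409⌋ − ⌊(13·61+286)/409⌋ = ⌊1140/409⌋ − ⌊1079/409⌋ = 2 − 2 = 0
n=14: ⌊(15·61+286)/409⌋ − ⌊(14·61+286)/409⌋ = ⌊1201/409⌋ − ⌊1140/409⌋ = 2 − 2 = 0
n=15: ⌊(16·61+286)/409⌋ − ⌊(15·61+286)/409⌋ = ⌊1262/409⌋ − ⌊1201/409⌋ = 3 − 2 = 1
n=16: ⌊(17·61+286)/409⌋ − ⌊(16·61+286)/409⌋ = ⌊1323/409⌋ − ⌊1262/409⌋ = 3 − 3 = 0
n=17: ⌊(18·61+286)/409⌋ − ⌊(17·61+286)/409⌋ = ⌊1384/409⌋ − ⌊1323/409⌋ = 3 − 3 = 0
n=18: ⌊(19·61+286)/409⌋ − ⌊(18·61+286)/409⌋ = ⌊1445/409⌋ − ⌊1384/409⌋ = 3 − 3 = 0
n=19: ⌊(20·61+286)/409⌋ − ⌊(19·61+286)/409⌋ = ⌊1506/409⌋ − ⌊1445/409⌋ = 3 − 3 = 0
n=20: ⌊(21·61+286)/409⌋ − ⌊(20·61+286)/409⌋ = ⌊1567/409⌋ − ⌊1506/409⌋ = 3 − 3 = 0
n=21: ⌊(22·61+286)/409⌋ − ⌊(21·61+286)/409⌋ = ⌊1628/409⌋ − ⌊1567/409⌋ = 3 − 3 = 0
n=22: ⌊(23·61+286)/409⌋ − ⌊(22·61+286)/409⌋ = ⌊1689/409⌋ − ⌊1628/409⌋ = 4 − 3 = 1
n=23: ⌊(24·61+286)/409⌋ − ⌊(23·61+286)/409⌋ = ⌊1750/409⌋ − ⌊1689/409⌋ = 4 − 4 = 0
n=24: ⌊(25·61+286)/409⌋ − ⌊(24·61+286)/409⌋ = ⌊1811/409⌋ − ⌊1750/409⌋ = 4 − 4 = 0
n=25: ⌊(26·61+286)/409⌋ − ⌊(25·61+286)/409⌋ = ⌊1872/409⌋ − ⌊1811/409⌋ = 4 − 4 = 0
n=26: ⌊(27·61+286)/409⌋ − ⌊(26·61+286)/409⌋ = ⌊1933/409⌋ − ⌊1872/409⌋ = 4 − 4 = 0
n=27: ⌊(28·61+286)/409⌋ − ⌊(27·61+286)/409⌋ = ⌊1994/409⌋ − ⌊1933/409⌋ = 4 − 4 = 0
n=28: ⌊(29·61+286)/409⌋ − ⌊(28·61+286)/409⌋ = ⌊2055/409⌋ − ⌊1994/409⌋ = 5 − 4 = 1
n=29: ⌊(30·61+286)/409⌋ − ⌊(29·61+286)/409⌋ = ⌊2116/409⌋ − ⌊2055/409⌋ = 5 − 5 = 0
n=30: ⌊(31·61+286)/409⌋ − ⌊(30·61+286)/409⌋ = ⌊2177/409⌋ − ⌊2116/409⌋ = 5 − 5 = 0
n=31: ⌊(32·61+286)/409⌋ − ⌊(31·61+286)/409⌋ = ⌊2238/409⌋ − ⌊2177/409⌋ = 5 − 5 = 0
n=32: ⌊(33·61+286)/409⌋ − ⌊(32·61+286)/409⌋ = ⌊2299/409⌋ − ⌊2238/409⌋ = 5 − 5 = 0
n=33: ⌊(34·61+286)/409⌋ − ⌊(33·61+286)/409⌋ = ⌊2360/409⌋ − ⌊2299/409⌋ = 5 − 5 = 0
n=34: ⌊(35·61+286)/409⌋ − ⌊(34·61+286)/409⌋ = ⌊2421/409⌋ − ⌊2360/409⌋ = 5 − 5 = 0

00100000100000010000001000001000000


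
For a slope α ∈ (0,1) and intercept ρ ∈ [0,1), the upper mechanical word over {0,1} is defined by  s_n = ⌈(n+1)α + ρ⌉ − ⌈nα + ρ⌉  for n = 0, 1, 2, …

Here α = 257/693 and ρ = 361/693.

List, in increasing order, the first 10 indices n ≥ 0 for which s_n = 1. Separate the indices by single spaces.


n=0: ⌈618/693⌉−⌈361/693⌉ = 1−1 = 0
n=1: ⌈875/693⌉−⌈618/693⌉ = 2−1 = 1  ← one
n=2: ⌈1132/693⌉−⌈875/693⌉ = 2−2 = 0
n=3: ⌈1389/693⌉−⌈1132/693⌉ = 3−2 = 1  ← one
n=4: ⌈1646/693⌉−⌈1389/693⌉ = 3−3 = 0
n=5: ⌈1903/693⌉−⌈1646/693⌉ = 3−3 = 0
n=6: ⌈2160/693⌉−⌈1903/693⌉ = 4−3 = 1  ← one
n=7: ⌈2417/693⌉−⌈2160/693⌉ = 4−4 = 0
n=8: ⌈2674/693⌉−⌈2417/693⌉ = 4−4 = 0
n=9: ⌈2931/693⌉−⌈2674/693⌉ = 5−4 = 1  ← one
n=10: ⌈3188/693⌉−⌈2931/693⌉ = 5−5 = 0
n=11: ⌈3445/693⌉−⌈3188/693⌉ = 5−5 = 0
n=12: ⌈3702/693⌉−⌈3445/693⌉ = 6−5 = 1  ← one
n=13: ⌈3959/693⌉−⌈3702/693⌉ = 6−6 = 0
n=14: ⌈4216/693⌉−⌈3959/693⌉ = 7−6 = 1  ← one
n=15: ⌈4473/693⌉−⌈4216/693⌉ = 7−7 = 0
n=16: ⌈4730/693⌉−⌈4473/693⌉ = 7−7 = 0
n=17: ⌈4987/693⌉−⌈4730/693⌉ = 8−7 = 1  ← one
n=18: ⌈5244/693⌉−⌈4987/693⌉ = 8−8 = 0
n=19: ⌈5501/693⌉−⌈5244/693⌉ = 8−8 = 0
n=20: ⌈5758/693⌉−⌈5501/693⌉ = 9−8 = 1  ← one
n=21: ⌈6015/693⌉−⌈5758/693⌉ = 9−9 = 0
n=22: ⌈6272/693⌉−⌈6015/693⌉ = 10−9 = 1  ← one
n=23: ⌈6529/693⌉−⌈6272/693⌉ = 10−10 = 0
n=24: ⌈6786/693⌉−⌈6529/693⌉ = 10−10 = 0
n=25: ⌈7043/693⌉−⌈6786/693⌉ = 11−10 = 1  ← one
positions of the first 10 ones: 1 3 6 9 12 14 17 20 22 25

1 3 6 9 12 14 17 20 22 25


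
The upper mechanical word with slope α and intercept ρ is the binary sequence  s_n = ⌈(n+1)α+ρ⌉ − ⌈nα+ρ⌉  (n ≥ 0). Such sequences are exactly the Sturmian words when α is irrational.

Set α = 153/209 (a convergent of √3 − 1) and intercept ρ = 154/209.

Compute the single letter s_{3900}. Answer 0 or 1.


(n+1)α + ρ = (3901·153 + 154) / 209 = 597007/209
nα + ρ     = (3900·153 + 154) / 209 = 596854/209
⌈597007/209⌉ = 2857,  ⌈596854/209⌉ = 2856
s_{3900} = 2857 − 2856 = 1

1


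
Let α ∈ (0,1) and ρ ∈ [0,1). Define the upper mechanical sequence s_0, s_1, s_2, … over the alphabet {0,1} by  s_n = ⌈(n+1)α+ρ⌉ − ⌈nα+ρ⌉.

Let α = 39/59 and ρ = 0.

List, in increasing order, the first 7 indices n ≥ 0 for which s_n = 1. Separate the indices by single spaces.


0 1 3 4 6 7 9

n=0: ⌈39/59⌉−⌈0/59⌉ = 1−0 = 1  ← one
n=1: ⌈78/59⌉−⌈39/59⌉ = 2−1 = 1  ← one
n=2: ⌈117/59⌉−⌈78/59⌉ = 2−2 = 0
n=3: ⌈156/59⌉−⌈117/59⌉ = 3−2 = 1  ← one
n=4: ⌈195/59⌉−⌈156/59⌉ = 4−3 = 1  ← one
n=5: ⌈234/59⌉−⌈195/59⌉ = 4−4 = 0
n=6: ⌈273/59⌉−⌈234/59⌉ = 5−4 = 1  ← one
n=7: ⌈312/59⌉−⌈273/59⌉ = 6−5 = 1  ← one
n=8: ⌈351/59⌉−⌈312/59⌉ = 6−6 = 0
n=9: ⌈390/59⌉−⌈351/59⌉ = 7−6 = 1  ← one
positions of the first 7 ones: 0 1 3 4 6 7 9


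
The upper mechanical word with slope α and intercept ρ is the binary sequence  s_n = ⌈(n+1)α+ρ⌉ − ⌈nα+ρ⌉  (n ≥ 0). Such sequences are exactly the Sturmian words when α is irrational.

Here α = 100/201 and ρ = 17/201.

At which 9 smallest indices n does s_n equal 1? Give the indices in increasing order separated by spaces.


1 3 5 7 9 11 13 15 17

n=0: ⌈117/201⌉−⌈17/201⌉ = 1−1 = 0
n=1: ⌈217/201⌉−⌈117/201⌉ = 2−1 = 1  ← one
n=2: ⌈317/201⌉−⌈217/201⌉ = 2−2 = 0
n=3: ⌈417/201⌉−⌈317/201⌉ = 3−2 = 1  ← one
n=4: ⌈517/201⌉−⌈417/201⌉ = 3−3 = 0
n=5: ⌈617/201⌉−⌈517/201⌉ = 4−3 = 1  ← one
n=6: ⌈717/201⌉−⌈617/201⌉ = 4−4 = 0
n=7: ⌈817/201⌉−⌈717/201⌉ = 5−4 = 1  ← one
n=8: ⌈917/201⌉−⌈817/201⌉ = 5−5 = 0
n=9: ⌈1017/201⌉−⌈917/201⌉ = 6−5 = 1  ← one
n=10: ⌈1117/201⌉−⌈1017/201⌉ = 6−6 = 0
n=11: ⌈1217/201⌉−⌈1117/201⌉ = 7−6 = 1  ← one
n=12: ⌈1317/201⌉−⌈1217/201⌉ = 7−7 = 0
n=13: ⌈1417/201⌉−⌈1317/201⌉ = 8−7 = 1  ← one
n=14: ⌈1517/201⌉−⌈1417/201⌉ = 8−8 = 0
n=15: ⌈1617/201⌉−⌈1517/201⌉ = 9−8 = 1  ← one
n=16: ⌈1717/201⌉−⌈1617/201⌉ = 9−9 = 0
n=17: ⌈1817/201⌉−⌈1717/201⌉ = 10−9 = 1  ← one
positions of the first 9 ones: 1 3 5 7 9 11 13 15 17


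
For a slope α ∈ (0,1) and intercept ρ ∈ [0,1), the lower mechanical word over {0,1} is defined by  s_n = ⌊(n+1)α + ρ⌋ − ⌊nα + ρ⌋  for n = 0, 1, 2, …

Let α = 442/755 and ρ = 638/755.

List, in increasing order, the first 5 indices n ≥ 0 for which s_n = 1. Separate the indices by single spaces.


n=0: ⌊1080/755⌋−⌊638/755⌋ = 1−0 = 1  ← one
n=1: ⌊1522/755⌋−⌊1080/755⌋ = 2−1 = 1  ← one
n=2: ⌊1964/755⌋−⌊1522/755⌋ = 2−2 = 0
n=3: ⌊2406/755⌋−⌊1964/755⌋ = 3−2 = 1  ← one
n=4: ⌊2848/755⌋−⌊2406/755⌋ = 3−3 = 0
n=5: ⌊3290/755⌋−⌊2848/755⌋ = 4−3 = 1  ← one
n=6: ⌊3732/755⌋−⌊3290/755⌋ = 4−4 = 0
n=7: ⌊4174/755⌋−⌊3732/755⌋ = 5−4 = 1  ← one
positions of the first 5 ones: 0 1 3 5 7

0 1 3 5 7


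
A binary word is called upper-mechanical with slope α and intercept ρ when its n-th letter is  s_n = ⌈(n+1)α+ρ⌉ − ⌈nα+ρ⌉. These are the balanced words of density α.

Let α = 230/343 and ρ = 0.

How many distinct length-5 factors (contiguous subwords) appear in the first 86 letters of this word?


4

t_n = ⌈(n·230)/343⌉ for n = 0 … 86:
  n=0…9: ⌈0/343⌉=0 ⌈230/343⌉=1 ⌈460/343⌉=2 ⌈690/343⌉=3 ⌈920/343⌉=3 ⌈1150/343⌉=4 ⌈1380/343⌉=5 ⌈1610/343⌉=5 ⌈1840/343⌉=6 ⌈2070/343⌉=7
  n=10…19: ⌈2300/343⌉=7 ⌈2530/343⌉=8 ⌈2760/343⌉=9 ⌈2990/343⌉=9 ⌈3220/343⌉=10 ⌈3450/343⌉=11 ⌈3680/343⌉=11 ⌈3910/343⌉=12 ⌈4140/343⌉=13 ⌈4370/343⌉=13
  n=20…29: ⌈4600/343⌉=14 ⌈4830/343⌉=15 ⌈5060/343⌉=15 ⌈5290/343⌉=16 ⌈5520/343⌉=17 ⌈5750/343⌉=17 ⌈5980/343⌉=18 ⌈6210/343⌉=19 ⌈6440/343⌉=19 ⌈6670/343⌉=20
  n=30…39: ⌈6900/343⌉=21 ⌈7130/343⌉=21 ⌈7360/343⌉=22 ⌈7590/343⌉=23 ⌈7820/343⌉=23 ⌈8050/343⌉=24 ⌈8280/343⌉=25 ⌈8510/343⌉=25 ⌈8740/343⌉=26 ⌈8970/343⌉=27
  n=40…49: ⌈9200/343⌉=27 ⌈9430/343⌉=28 ⌈9660/343⌉=29 ⌈9890/343⌉=29 ⌈10120/343⌉=30 ⌈10350/343⌉=31 ⌈10580/343⌉=31 ⌈10810/343⌉=32 ⌈11040/343⌉=33 ⌈11270/343⌉=33
  n=50…59: ⌈11500/343⌉=34 ⌈11730/343⌉=35 ⌈11960/343⌉=35 ⌈12190/343⌉=36 ⌈12420/343⌉=37 ⌈12650/343⌉=37 ⌈12880/343⌉=38 ⌈13110/343⌉=39 ⌈13340/343⌉=39 ⌈13570/343⌉=40
  n=60…69: ⌈13800/343⌉=41 ⌈14030/343⌉=41 ⌈14260/343⌉=42 ⌈14490/343⌉=43 ⌈14720/343⌉=43 ⌈14950/343⌉=44 ⌈15180/343⌉=45 ⌈15410/343⌉=45 ⌈15640/343⌉=46 ⌈15870/343⌉=47
  n=70…79: ⌈16100/343⌉=47 ⌈16330/343⌉=48 ⌈16560/343⌉=49 ⌈16790/343⌉=49 ⌈17020/343⌉=50 ⌈17250/343⌉=51 ⌈17480/343⌉=51 ⌈17710/343⌉=52 ⌈17940/343⌉=53 ⌈18170/343⌉=53
  n=80…86: ⌈18400/343⌉=54 ⌈18630/343⌉=55 ⌈18860/343⌉=55 ⌈19090/343⌉=56 ⌈19320/343⌉=57 ⌈19550/343⌉=57 ⌈19780/343⌉=58
s_n = t_(n+1) − t_n for n = 0 … 85 gives
prefix = 11101101101101101101101101101101101101101101101101101101101101101101101101101101101101
slide a length-5 window over [0..4] … [81..85] (82 windows); first occurrence of each distinct factor:
  [  0..  4] 11101
  [  1..  5] 11011
  [  2..  6] 10110
  [  3..  7] 01101
  (the other 78 windows repeat one of these)
distinct factors: {01101, 10110, 11011, 11101}
count = 4  (Sturmian bound for length 5 is 6)


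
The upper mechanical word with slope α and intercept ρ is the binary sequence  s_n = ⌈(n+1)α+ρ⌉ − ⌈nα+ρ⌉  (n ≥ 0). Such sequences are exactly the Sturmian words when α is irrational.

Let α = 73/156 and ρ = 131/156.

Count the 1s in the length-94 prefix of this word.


#1s = Σ_{n=0}^{93} s_n = Σ_{n=0}^{93} (⌈(n+1)α+ρ⌉ − ⌈nα+ρ⌉)
the sum telescopes: every ⌈nα+ρ⌉ with 0 < n < 94 appears once with + and once with −, leaving ⌈94α+ρ⌉ − ⌈0·α+ρ⌉
94α + ρ = (94·73 + 131) / 156 = 6993/156
ρ = 131/156
⌈6993/156⌉ = 45,  ⌈131/156⌉ = 1
#1s = 45 − 1 = 44

44


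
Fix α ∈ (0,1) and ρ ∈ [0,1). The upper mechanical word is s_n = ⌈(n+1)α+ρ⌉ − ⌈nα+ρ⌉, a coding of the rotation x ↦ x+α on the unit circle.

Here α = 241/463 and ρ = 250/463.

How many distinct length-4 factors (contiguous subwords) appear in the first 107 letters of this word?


5

t_n = ⌈(n·241+250)/463⌉ for n = 0 … 107:
  n=0…9: ⌈250/463⌉=1 ⌈491/463⌉=2 ⌈732/463⌉=2 ⌈973/463⌉=3 ⌈1214/463⌉=3 ⌈1455/463⌉=4 ⌈1696/463⌉=4 ⌈1937/463⌉=5 ⌈2178/463⌉=5 ⌈2419/463⌉=6
  n=10…19: ⌈2660/463⌉=6 ⌈2901/463⌉=7 ⌈3142/463⌉=7 ⌈3383/463⌉=8 ⌈3624/463⌉=8 ⌈3865/463⌉=9 ⌈4106/463⌉=9 ⌈4347/463⌉=10 ⌈4588/463⌉=10 ⌈4829/463⌉=11
  n=20…29: ⌈5070/463⌉=11 ⌈5311/463⌉=12 ⌈5552/463⌉=12 ⌈5793/463⌉=13 ⌈6034/463⌉=14 ⌈6275/463⌉=14 ⌈6516/463⌉=15 ⌈6757/463⌉=15 ⌈6998/463⌉=16 ⌈7239/463⌉=16
  n=30…39: ⌈7480/463⌉=17 ⌈7721/463⌉=17 ⌈7962/463⌉=18 ⌈8203/463⌉=18 ⌈8444/463⌉=19 ⌈8685/463⌉=19 ⌈8926/463⌉=20 ⌈9167/463⌉=20 ⌈9408/463⌉=21 ⌈9649/463⌉=21
  n=40…49: ⌈9890/463⌉=22 ⌈10131/463⌉=22 ⌈10372/463⌉=23 ⌈10613/463⌉=23 ⌈10854/463⌉=24 ⌈11095/463⌉=24 ⌈11336/463⌉=25 ⌈11577/463⌉=26 ⌈11818/463⌉=26 ⌈12059/463⌉=27
  n=50…59: ⌈12300/463⌉=27 ⌈12541/463⌉=28 ⌈12782/463⌉=28 ⌈13023/463⌉=29 ⌈13264/463⌉=29 ⌈13505/463⌉=30 ⌈13746/463⌉=30 ⌈13987/463⌉=31 ⌈14228/463⌉=31 ⌈14469/463⌉=32
  n=60…69: ⌈14710/463⌉=32 ⌈14951/463⌉=33 ⌈15192/463⌉=33 ⌈15433/463⌉=34 ⌈15674/463⌉=34 ⌈15915/463⌉=35 ⌈16156/463⌉=35 ⌈16397/463⌉=36 ⌈16638/463⌉=36 ⌈16879/463⌉=37
  n=70…79: ⌈17120/463⌉=37 ⌈17361/463⌉=38 ⌈17602/463⌉=39 ⌈17843/463⌉=39 ⌈18084/463⌉=40 ⌈18325/463⌉=40 ⌈18566/463⌉=41 ⌈18807/463⌉=41 ⌈19048/463⌉=42 ⌈19289/463⌉=42
  n=80…89: ⌈19530/463⌉=43 ⌈19771/463⌉=43 ⌈20012/463⌉=44 ⌈20253/463⌉=44 ⌈20494/463⌉=45 ⌈20735/463⌉=45 ⌈20976/463⌉=46 ⌈21217/463⌉=46 ⌈21458/463⌉=47 ⌈21699/463⌉=47
  n=90…99: ⌈21940/463⌉=48 ⌈22181/463⌉=48 ⌈22422/463⌉=49 ⌈22663/463⌉=49 ⌈22904/463⌉=50 ⌈23145/463⌉=50 ⌈23386/463⌉=51 ⌈23627/463⌉=52 ⌈23868/463⌉=52 ⌈24109/463⌉=53
  n=100…107: ⌈24350/463⌉=53 ⌈24591/463⌉=54 ⌈24832/463⌉=54 ⌈25073/463⌉=55 ⌈25314/463⌉=55 ⌈25555/463⌉=56 ⌈25796/463⌉=56 ⌈26037/463⌉=57
s_n = t_(n+1) − t_n for n = 0 … 106 gives
prefix = 10101010101010101010101101010101010101010101011010101010101010101010101101010101010101010101010110101010101
slide a length-4 window over [0..3] … [103..106] (104 windows); first occurrence of each distinct factor:
  [  0..  3] 1010
  [  1..  4] 0101
  [ 20.. 23] 1011
  [ 21.. 24] 0110
  [ 22.. 25] 1101
  (the other 99 windows repeat one of these)
distinct factors: {0101, 0110, 1010, 1011, 1101}
count = 5  (Sturmian bound for length 4 is 5)


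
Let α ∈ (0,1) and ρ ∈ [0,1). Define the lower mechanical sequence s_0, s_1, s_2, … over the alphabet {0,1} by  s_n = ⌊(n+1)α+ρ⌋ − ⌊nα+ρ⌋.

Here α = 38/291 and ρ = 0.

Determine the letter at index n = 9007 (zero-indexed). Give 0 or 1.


(n+1)α + ρ = (9008·38) / 291 = 342304/291
nα + ρ     = (9007·38) / 291 = 342266/291
⌊342304/291⌋ = 1176,  ⌊342266/291⌋ = 1176
s_{9007} = 1176 − 1176 = 0

0
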